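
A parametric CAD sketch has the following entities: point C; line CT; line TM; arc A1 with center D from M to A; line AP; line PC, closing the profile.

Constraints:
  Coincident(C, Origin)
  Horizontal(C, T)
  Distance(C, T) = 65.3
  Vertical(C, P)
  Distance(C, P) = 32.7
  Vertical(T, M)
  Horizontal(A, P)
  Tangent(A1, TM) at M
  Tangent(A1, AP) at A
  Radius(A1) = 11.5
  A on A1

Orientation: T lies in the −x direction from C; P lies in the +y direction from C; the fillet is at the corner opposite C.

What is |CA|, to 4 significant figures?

62.96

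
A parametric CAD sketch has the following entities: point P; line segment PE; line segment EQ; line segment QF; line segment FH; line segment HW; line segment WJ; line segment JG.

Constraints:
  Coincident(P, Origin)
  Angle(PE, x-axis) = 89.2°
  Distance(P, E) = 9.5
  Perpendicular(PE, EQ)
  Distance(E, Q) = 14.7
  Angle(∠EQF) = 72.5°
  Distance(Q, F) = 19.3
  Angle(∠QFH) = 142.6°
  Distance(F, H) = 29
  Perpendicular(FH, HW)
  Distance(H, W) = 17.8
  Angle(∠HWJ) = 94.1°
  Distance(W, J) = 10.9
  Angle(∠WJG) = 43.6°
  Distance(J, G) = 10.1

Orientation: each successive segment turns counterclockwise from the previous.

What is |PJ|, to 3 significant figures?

17.1

FH is perpendicular to HW, so HW runs at 54.1°; with |HW| = 17.8, W = (24.9, -11.4). ∠HWJ = 94.1° gives WJ at 140° from the x-axis; with |WJ| = 10.9, J = (16.6, -4.36). Then |PJ| = |J − P| = 17.1.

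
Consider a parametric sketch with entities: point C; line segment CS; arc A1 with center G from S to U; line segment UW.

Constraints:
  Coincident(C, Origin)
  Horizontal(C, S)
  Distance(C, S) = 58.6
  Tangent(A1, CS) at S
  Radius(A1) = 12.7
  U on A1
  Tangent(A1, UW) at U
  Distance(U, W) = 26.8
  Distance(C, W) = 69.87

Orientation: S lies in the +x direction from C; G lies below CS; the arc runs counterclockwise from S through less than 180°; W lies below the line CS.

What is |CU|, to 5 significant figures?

49.638

Checks: |GU| = 12.70 ✓; ∠(GU, UW) = 90.00° ✓; |UW| = 26.80 ✓; |CW| = 69.87 ✓.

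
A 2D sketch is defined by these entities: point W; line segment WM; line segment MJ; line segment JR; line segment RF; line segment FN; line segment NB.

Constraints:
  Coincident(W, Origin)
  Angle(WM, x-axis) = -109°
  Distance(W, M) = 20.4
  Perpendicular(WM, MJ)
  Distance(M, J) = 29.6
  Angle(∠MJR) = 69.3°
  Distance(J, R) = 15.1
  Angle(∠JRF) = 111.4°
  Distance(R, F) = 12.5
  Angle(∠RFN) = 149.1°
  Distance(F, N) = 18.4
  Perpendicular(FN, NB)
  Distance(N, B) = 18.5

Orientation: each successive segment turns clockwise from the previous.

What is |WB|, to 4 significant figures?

31.79

∠RFN = 149.1° gives FN at -49.20° from the x-axis; with |FN| = 18.4, N = (-1.093, -15.89). The perpendicularity gives NB at right angles to FN, so NB runs at -139.2°; with |NB| = 18.5, B = (-15.10, -27.98). Then |WB| = |B − W| = 31.79.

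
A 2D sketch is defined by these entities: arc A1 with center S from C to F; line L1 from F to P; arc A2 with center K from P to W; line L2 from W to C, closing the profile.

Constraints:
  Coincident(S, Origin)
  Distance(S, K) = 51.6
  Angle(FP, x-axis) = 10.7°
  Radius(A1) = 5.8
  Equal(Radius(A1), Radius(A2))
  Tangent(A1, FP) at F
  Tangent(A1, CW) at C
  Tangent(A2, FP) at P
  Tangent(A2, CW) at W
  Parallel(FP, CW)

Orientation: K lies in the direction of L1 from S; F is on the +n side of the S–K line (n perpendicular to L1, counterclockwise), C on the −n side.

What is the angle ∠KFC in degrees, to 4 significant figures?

83.59°

The slot axis is L1's direction at 10.7°, so u = (cos 10.7°, sin 10.7°) = (0.9826, 0.1857) and n = (−sin 10.7°, cos 10.7°) = (-0.1857, 0.9826). S is at the origin and K lies 51.6 along u from S, so K = 51.6·u = (50.70, 9.580). Tangency of A1 to both parallel lines with radius 5.8 puts F and C at S ± 5.8·n: F = (-1.077, 5.699), C = (1.077, -5.699). Then cos ∠KFC = FK·FC / (|FK||FC|), giving 83.59°.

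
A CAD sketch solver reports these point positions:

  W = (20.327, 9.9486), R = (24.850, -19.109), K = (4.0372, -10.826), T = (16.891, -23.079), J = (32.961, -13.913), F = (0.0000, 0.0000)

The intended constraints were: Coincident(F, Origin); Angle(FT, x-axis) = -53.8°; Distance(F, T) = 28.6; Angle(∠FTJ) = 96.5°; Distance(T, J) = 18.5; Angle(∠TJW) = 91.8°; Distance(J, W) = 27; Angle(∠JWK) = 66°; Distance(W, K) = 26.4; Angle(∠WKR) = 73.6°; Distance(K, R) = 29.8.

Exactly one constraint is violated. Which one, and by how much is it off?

Distance(K, R) = 29.8 — off by 7.40.

F = (0.00, 0.00) ✓; FT at -53.80° ✓; |FT| = 28.60 ✓; ∠FTJ = 96.50° ✓; |TJ| = 18.50 ✓; ∠TJW = 91.80° ✓; |JW| = 27.00 ✓; ∠JWK = 66.00° ✓; |WK| = 26.40 ✓; ∠WKR = 73.60° ✓; |KR| = 22.40 ✗.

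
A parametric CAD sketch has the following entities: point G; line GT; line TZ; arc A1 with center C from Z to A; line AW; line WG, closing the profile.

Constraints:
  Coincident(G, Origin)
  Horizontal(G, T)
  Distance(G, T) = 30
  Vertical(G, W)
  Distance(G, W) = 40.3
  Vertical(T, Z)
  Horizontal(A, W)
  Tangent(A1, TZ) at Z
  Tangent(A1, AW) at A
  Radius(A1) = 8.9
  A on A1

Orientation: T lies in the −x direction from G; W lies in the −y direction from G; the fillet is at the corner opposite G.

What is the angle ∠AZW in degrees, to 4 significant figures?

28.48°

G is at the origin; G and T share the same y with |GT| = 30.0 and T on the −x side, so T = (-30.00, 0.000). G and W share the same x with |GW| = 40.3 and W on the −y side, so W = (0.000, -40.30). The virtual corner opposite G is at (-30.00, -40.30). A1 meets TZ tangentially, so CZ is at right angles to TZ and tangency of A1 to AW means the radius CA is perpendicular to AW, with radius 8.9, so the center C sits 8.9 in from both sides at C = (-21.10, -31.40). That places the tangent points at Z = (-30.00, -31.40) on TZ and A = (-21.10, -40.30) on AW. Then cos ∠AZW = ZA·ZW / (|ZA||ZW|), giving 28.48°.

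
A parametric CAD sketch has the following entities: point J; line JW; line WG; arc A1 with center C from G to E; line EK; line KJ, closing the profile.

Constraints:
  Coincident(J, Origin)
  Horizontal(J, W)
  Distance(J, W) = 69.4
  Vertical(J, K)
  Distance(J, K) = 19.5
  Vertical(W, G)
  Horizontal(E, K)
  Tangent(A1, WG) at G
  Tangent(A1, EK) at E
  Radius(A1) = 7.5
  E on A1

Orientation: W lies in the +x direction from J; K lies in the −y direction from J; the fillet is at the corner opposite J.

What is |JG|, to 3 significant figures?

70.4

The virtual corner opposite J is at (69.4, -19.5). Tangency of A1 to WG means the radius CG is perpendicular to WG and A1 meets EK tangentially, so CE is at right angles to EK, with radius 7.5, so the center C sits 7.5 in from both sides at C = (61.9, -12.0). That places the tangent points at G = (69.4, -12.0) on WG and E = (61.9, -19.5) on EK. Then |JG| = |G − J| = 70.4.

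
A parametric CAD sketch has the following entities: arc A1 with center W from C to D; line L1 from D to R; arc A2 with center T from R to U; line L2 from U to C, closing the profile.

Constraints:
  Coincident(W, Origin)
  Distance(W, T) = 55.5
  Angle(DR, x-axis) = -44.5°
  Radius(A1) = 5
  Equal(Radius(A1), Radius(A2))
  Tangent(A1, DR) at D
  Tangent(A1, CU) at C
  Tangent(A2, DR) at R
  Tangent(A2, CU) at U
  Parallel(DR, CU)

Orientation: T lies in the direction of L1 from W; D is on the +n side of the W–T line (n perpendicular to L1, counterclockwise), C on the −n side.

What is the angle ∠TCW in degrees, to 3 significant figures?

84.9°

W is at the origin and T lies 55.5 along u from W, so T = 55.5·u = (39.6, -38.9). Tangency of A1 to both parallel lines with radius 5.0 puts D and C at W ± 5.0·n: D = (3.50, 3.57), C = (-3.50, -3.57). Then cos ∠TCW = CT·CW / (|CT||CW|), giving 84.9°.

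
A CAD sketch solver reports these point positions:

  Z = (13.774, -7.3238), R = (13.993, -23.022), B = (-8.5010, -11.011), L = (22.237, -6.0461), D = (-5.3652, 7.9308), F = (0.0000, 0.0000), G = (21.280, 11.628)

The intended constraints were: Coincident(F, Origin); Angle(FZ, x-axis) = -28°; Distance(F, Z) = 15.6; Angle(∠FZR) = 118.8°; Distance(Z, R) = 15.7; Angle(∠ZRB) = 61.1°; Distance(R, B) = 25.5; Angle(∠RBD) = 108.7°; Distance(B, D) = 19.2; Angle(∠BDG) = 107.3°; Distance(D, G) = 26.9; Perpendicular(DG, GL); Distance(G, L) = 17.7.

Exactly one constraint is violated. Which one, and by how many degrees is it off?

Perpendicular(DG, GL) — off by 4.80°.

F = (0.00, 0.00) ✓; FZ at -28.00° ✓; |FZ| = 15.60 ✓; ∠FZR = 118.8° ✓; |ZR| = 15.70 ✓; ∠ZRB = 61.10° ✓; |RB| = 25.50 ✓; ∠RBD = 108.7° ✓; |BD| = 19.20 ✓; ∠BDG = 107.3° ✓; |DG| = 26.90 ✓; ∠(DG, GL) = 94.80° ✗; |GL| = 17.70 ✓.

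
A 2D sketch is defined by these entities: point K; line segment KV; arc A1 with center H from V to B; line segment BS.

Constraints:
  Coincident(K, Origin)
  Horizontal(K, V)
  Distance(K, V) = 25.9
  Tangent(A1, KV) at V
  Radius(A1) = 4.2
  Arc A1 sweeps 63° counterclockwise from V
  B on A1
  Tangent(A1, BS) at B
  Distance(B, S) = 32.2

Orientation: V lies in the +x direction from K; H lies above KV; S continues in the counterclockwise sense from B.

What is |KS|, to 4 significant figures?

54.03

K is at the origin; K and V share the same y with |KV| = 25.9 and V on the +x side, so V = (25.90, 0.000). A1 meets KV tangentially, so HV is at right angles to KV, so H = V + (0, 4.2) = (25.90, 4.200). On A1, V sits at bearing -90° from H; a 63° counterclockwise sweep puts B at bearing -27°, so B = H + 4.2·(cos -27°, sin -27°) = (29.64, 2.293). The tangent condition forces HB to be normal to BS, so BS runs along (−sin -27°, cos -27°); with |BS| = 32.2, S = (44.26, 30.98). Then |KS| = |S − K| = 54.03.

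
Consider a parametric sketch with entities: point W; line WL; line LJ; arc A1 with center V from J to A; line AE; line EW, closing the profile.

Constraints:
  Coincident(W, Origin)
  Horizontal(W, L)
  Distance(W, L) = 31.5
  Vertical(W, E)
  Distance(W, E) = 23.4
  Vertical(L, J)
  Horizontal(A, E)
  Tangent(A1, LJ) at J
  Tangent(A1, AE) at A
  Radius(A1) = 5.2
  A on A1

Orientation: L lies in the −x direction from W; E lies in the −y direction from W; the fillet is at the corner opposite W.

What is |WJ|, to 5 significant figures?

36.380

The virtual corner opposite W is at (-31.500, -23.400). Since A1 is tangent to LJ there, VJ ⟂ LJ and the tangent condition forces VA to be normal to AE, with radius 5.2, so the center V sits 5.2 in from both sides at V = (-26.300, -18.200). That places the tangent points at J = (-31.500, -18.200) on LJ and A = (-26.300, -23.400) on AE. Then |WJ| = |J − W| = 36.380.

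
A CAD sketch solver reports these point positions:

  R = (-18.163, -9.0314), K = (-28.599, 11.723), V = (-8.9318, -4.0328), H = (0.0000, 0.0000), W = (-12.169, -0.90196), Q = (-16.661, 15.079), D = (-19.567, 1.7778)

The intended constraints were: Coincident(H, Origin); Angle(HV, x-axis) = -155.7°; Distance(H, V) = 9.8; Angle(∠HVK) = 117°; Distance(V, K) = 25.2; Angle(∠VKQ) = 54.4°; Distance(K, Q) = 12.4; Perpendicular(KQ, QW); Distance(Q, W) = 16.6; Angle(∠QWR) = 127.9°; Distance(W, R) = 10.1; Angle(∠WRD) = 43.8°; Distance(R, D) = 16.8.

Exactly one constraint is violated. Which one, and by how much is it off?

Distance(R, D) = 16.8 — off by 5.90.

H = (0.00, 0.00) ✓; HV at -155.7° ✓; |HV| = 9.800 ✓; ∠HVK = 117.0° ✓; |VK| = 25.20 ✓; ∠VKQ = 54.40° ✓; |KQ| = 12.40 ✓; ∠(KQ, QW) = 90.00° ✓; |QW| = 16.60 ✓; ∠QWR = 127.9° ✓; |WR| = 10.10 ✓; ∠WRD = 43.80° ✓; |RD| = 10.90 ✗.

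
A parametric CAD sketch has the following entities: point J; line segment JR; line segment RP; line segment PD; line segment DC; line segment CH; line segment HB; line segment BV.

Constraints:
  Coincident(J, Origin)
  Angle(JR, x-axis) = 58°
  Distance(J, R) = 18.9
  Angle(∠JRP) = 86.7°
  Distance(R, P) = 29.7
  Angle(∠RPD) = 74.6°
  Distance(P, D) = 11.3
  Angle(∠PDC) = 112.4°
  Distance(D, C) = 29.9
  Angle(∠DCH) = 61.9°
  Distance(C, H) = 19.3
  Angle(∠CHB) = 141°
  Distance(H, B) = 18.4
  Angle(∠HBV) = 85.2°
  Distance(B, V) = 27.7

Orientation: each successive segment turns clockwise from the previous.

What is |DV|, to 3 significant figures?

5.21

J is at the origin; JR runs at 58.0° with length 18.9, so R = (10.0, 16.0). ∠JRP = 86.7° gives RP at -35.3° from the x-axis; with |RP| = 29.7, P = (34.3, -1.13). ∠RPD = 74.6° gives PD at -141° from the x-axis; with |PD| = 11.3, D = (25.5, -8.29). ∠PDC = 112.4° gives DC at 152° from the x-axis; with |DC| = 29.9, C = (-0.816, 5.88). ∠DCH = 61.9° gives CH at 33.6° from the x-axis; with |CH| = 19.3, H = (15.3, 16.6). ∠CHB = 141.0° gives HB at -5.40° from the x-axis; with |HB| = 18.4, B = (33.6, 14.8). ∠HBV = 85.2° gives BV at -100° from the x-axis; with |BV| = 27.7, V = (28.7, -12.4). Then |DV| = |V − D| = 5.21.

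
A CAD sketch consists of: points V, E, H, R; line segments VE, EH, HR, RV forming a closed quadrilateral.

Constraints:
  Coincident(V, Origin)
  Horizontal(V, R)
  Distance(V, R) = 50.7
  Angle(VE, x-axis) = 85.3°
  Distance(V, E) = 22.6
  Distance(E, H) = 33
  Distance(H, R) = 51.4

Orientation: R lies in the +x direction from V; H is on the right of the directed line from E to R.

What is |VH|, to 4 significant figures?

10.45

Checks: V.y = 0.00, R.y = 0.00 ✓; |EH| = 33.00 ✓; |HR| = 51.40 ✓.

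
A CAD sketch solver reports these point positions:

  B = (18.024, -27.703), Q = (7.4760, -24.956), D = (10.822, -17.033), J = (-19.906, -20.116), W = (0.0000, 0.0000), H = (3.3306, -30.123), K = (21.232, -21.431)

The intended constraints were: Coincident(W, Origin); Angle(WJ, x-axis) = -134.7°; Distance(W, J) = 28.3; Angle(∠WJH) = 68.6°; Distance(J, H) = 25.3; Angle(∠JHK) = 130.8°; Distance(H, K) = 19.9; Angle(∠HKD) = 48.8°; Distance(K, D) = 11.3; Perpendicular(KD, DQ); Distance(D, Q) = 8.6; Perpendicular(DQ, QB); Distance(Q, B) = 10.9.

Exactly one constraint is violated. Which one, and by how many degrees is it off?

Perpendicular(DQ, QB) — off by 8.30°.

W = (0.00, 0.00) ✓; WJ at -134.7° ✓; |WJ| = 28.30 ✓; ∠WJH = 68.60° ✓; |JH| = 25.30 ✓; ∠JHK = 130.8° ✓; |HK| = 19.90 ✓; ∠HKD = 48.80° ✓; |KD| = 11.30 ✓; ∠(KD, DQ) = 90.01° ✓; |DQ| = 8.601 ✓; ∠(DQ, QB) = 98.30° ✗; |QB| = 10.90 ✓.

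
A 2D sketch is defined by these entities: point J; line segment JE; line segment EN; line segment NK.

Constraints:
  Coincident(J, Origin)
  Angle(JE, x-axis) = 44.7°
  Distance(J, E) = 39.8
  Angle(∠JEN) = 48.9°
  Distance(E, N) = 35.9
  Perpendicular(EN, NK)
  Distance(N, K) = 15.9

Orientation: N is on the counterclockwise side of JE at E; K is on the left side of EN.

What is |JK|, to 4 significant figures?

17.13

∠JEN = 48.9°, so EN runs at 44.7° + (180° − 48.9°) = 175.8° from the x-axis; with |EN| = 35.9, N = E + 35.9·(cos 175.8°, sin 175.8°) = (-7.514, 30.62). The perpendicularity gives NK at right angles to EN; with |NK| = 15.9 on the left of EN, K = N + 15.9·(-0.07324, -0.9973) = (-8.678, 14.77). Then |JK| = |K − J| = 17.13.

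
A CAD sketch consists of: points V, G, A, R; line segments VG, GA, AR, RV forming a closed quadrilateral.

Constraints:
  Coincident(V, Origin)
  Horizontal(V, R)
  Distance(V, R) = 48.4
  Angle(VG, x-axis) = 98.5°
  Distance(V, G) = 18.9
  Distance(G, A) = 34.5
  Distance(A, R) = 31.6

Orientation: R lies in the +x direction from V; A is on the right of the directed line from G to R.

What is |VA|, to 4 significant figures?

20.08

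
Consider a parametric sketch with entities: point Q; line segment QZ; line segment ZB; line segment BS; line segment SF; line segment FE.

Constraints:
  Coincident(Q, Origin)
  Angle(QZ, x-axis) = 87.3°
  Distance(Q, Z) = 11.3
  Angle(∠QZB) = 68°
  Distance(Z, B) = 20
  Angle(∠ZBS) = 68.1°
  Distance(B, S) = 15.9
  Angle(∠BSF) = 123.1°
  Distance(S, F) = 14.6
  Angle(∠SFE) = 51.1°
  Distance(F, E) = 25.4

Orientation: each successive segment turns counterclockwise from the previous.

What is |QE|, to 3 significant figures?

17.0

Q is at the origin; QZ runs at 87.3° with length 11.3, so Z = (0.532, 11.3). ∠QZB = 68.0° gives ZB at -161° from the x-axis; with |ZB| = 20.0, B = (-18.3, 4.68). ∠ZBS = 68.1° gives BS at -48.8° from the x-axis; with |BS| = 15.9, S = (-7.87, -7.29). ∠BSF = 123.1° gives SF at 8.10° from the x-axis; with |SF| = 14.6, F = (6.58, -5.23). ∠SFE = 51.1° gives FE at 137° from the x-axis; with |FE| = 25.4, E = (-12.0, 12.1). Then |QE| = |E − Q| = 17.0.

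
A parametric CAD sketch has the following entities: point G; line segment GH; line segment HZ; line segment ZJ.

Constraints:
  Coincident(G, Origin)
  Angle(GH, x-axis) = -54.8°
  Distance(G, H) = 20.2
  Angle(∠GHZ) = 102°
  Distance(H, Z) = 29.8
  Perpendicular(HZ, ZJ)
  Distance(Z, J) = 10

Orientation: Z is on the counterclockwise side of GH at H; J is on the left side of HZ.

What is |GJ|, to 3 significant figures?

35.4

∠GHZ = 102.0°, so HZ runs at -54.8° + (180° − 102.0°) = 23.2° from the x-axis; with |HZ| = 29.8, Z = H + 29.8·(cos 23.2°, sin 23.2°) = (39.0, -4.77). The perpendicularity gives ZJ at right angles to HZ; with |ZJ| = 10.0 on the left of HZ, J = Z + 10.0·(-0.394, 0.919) = (35.1, 4.42). Then |GJ| = |J − G| = 35.4.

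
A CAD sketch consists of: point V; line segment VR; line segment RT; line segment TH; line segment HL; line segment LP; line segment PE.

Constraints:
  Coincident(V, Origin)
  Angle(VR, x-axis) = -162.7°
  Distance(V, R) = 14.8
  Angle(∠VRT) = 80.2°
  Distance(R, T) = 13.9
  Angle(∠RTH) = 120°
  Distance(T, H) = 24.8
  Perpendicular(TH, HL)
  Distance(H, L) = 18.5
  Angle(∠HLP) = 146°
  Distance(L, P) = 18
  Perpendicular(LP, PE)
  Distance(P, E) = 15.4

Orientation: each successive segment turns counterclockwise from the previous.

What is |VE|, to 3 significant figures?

9.13

∠HLP = 146.0° gives LP at 121° from the x-axis; with |LP| = 18.0, P = (8.61, 15.9). The perpendicularity gives PE at right angles to LP, so PE runs at -149°; with |PE| = 15.4, E = (-4.58, 7.90). Then |VE| = |E − V| = 9.13.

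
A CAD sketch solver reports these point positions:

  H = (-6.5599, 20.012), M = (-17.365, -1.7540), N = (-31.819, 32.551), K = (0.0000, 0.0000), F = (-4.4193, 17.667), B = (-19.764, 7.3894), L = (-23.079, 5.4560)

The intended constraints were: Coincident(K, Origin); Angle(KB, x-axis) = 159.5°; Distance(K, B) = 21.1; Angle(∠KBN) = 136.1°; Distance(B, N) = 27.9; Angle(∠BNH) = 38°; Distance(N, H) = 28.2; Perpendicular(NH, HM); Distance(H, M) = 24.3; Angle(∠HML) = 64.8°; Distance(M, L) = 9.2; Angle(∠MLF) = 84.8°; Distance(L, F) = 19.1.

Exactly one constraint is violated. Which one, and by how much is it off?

Distance(L, F) = 19.1 — off by 3.20.

K = (0.00, 0.00) ✓; KB at 159.5° ✓; |KB| = 21.10 ✓; ∠KBN = 136.1° ✓; |BN| = 27.90 ✓; ∠BNH = 38.00° ✓; |NH| = 28.20 ✓; ∠(NH, HM) = 90.00° ✓; |HM| = 24.30 ✓; ∠HML = 64.80° ✓; |ML| = 9.200 ✓; ∠MLF = 84.80° ✓; |LF| = 22.30 ✗.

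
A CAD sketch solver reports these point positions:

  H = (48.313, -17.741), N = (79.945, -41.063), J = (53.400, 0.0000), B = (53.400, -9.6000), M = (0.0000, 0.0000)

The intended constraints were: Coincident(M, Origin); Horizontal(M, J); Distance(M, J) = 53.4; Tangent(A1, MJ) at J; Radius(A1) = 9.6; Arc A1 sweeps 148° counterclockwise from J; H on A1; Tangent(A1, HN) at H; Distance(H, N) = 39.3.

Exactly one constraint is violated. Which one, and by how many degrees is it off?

Tangent(A1, HN) at H — off by 4.40°.

M = (0.00, 0.00) ✓; M.y = 0.00, J.y = 0.00 ✓; |MJ| = 53.40 ✓; ∠(BJ, JM) = 90.00° ✓; |BJ| = 9.600 ✓; bearing(B→H) − bearing(B→J) = 148.0° ✓; |BH| = 9.600 ✓; ∠(BH, HN) = 94.40° ✗; |HN| = 39.30 ✓.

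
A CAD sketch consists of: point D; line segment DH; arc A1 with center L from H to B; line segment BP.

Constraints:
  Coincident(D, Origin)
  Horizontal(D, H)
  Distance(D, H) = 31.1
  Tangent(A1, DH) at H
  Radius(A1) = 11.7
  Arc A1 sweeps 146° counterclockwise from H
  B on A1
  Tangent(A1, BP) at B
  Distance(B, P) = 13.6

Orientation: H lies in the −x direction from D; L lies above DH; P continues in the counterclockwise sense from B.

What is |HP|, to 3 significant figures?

29.4

D is at the origin; D and H share the same y with |DH| = 31.1 and H on the −x side, so H = (-31.1, 0.00). A1 meets DH tangentially, so LH is at right angles to DH, so L = H + (0, 11.7) = (-31.1, 11.7). On A1, H sits at bearing -90° from L; a 146° counterclockwise sweep puts B at bearing 56°, so B = L + 11.7·(cos 56°, sin 56°) = (-24.6, 21.4). A1 meets BP tangentially, so LB is at right angles to BP, so BP runs along (−sin 56°, cos 56°); with |BP| = 13.6, P = (-35.8, 29.0). Then |HP| = |P − H| = 29.4.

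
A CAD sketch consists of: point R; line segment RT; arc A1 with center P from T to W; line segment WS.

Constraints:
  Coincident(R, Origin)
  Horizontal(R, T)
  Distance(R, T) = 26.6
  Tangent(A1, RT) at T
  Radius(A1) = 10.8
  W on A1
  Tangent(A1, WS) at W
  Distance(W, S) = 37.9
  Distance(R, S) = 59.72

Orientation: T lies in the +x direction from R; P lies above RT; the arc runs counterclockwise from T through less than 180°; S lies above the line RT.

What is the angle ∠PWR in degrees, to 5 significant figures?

11.500°

R is at the origin; R and T share the same y with |RT| = 26.6 and T on the +x side, so T = (26.600, 0.0000). A1 meets RT tangentially, so PT is at right angles to RT, so P = T + (0, 10.8) = (26.600, 10.800). Since PW ⟂ WS (tangency), |PS| = √(10.8² + 37.9²) = 39.409 regardless of where W sits on A1. So S lies on both circle(R, 59.72) and circle(P, 39.409); the above-RT intersection is S = (33.178, 49.656). W is the foot of the tangent from S: W = (37.335, 11.985).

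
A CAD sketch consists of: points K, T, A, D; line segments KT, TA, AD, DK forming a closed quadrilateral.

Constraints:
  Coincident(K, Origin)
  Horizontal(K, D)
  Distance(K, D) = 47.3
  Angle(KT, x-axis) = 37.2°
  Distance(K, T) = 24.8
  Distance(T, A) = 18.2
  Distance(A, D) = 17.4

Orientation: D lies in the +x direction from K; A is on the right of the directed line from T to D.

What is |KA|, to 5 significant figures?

29.901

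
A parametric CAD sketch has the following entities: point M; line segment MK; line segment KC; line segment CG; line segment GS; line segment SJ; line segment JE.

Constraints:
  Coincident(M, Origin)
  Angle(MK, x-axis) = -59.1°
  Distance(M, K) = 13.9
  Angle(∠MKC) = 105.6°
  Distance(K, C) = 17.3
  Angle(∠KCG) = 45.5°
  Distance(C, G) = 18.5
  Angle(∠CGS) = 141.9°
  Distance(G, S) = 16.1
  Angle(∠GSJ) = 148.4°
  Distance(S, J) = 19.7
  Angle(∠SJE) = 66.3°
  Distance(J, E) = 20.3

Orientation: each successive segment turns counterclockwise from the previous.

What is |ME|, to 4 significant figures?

22.56

M is at the origin; MK runs at -59.1° with length 13.9, so K = (7.138, -11.93). ∠MKC = 105.6° gives KC at 15.30° from the x-axis; with |KC| = 17.3, C = (23.83, -7.362). ∠KCG = 45.5° gives CG at 149.8° from the x-axis; with |CG| = 18.5, G = (7.836, 1.944). ∠CGS = 141.9° gives GS at -172.1° from the x-axis; with |GS| = 16.1, S = (-8.111, -0.2691). ∠GSJ = 148.4° gives SJ at -140.5° from the x-axis; with |SJ| = 19.7, J = (-23.31, -12.80). ∠SJE = 66.3° gives JE at -26.80° from the x-axis; with |JE| = 20.3, E = (-5.193, -21.95). Then |ME| = |E − M| = 22.56.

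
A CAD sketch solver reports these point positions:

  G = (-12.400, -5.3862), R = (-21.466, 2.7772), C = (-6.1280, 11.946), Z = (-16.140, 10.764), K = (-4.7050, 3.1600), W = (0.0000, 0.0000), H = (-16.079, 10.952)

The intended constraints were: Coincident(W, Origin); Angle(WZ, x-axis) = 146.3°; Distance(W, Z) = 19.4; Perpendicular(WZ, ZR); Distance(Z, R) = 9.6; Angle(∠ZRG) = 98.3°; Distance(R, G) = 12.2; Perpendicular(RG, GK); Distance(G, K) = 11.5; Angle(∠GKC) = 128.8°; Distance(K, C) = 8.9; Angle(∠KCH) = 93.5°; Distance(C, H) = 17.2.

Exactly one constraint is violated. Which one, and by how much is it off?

Distance(C, H) = 17.2 — off by 7.20.

W = (0.00, 0.00) ✓; WZ at 146.3° ✓; |WZ| = 19.40 ✓; ∠(WZ, ZR) = 90.00° ✓; |ZR| = 9.600 ✓; ∠ZRG = 98.30° ✓; |RG| = 12.20 ✓; ∠(RG, GK) = 90.00° ✓; |GK| = 11.50 ✓; ∠GKC = 128.8° ✓; |KC| = 8.900 ✓; ∠KCH = 93.50° ✓; |CH| = 10.00 ✗.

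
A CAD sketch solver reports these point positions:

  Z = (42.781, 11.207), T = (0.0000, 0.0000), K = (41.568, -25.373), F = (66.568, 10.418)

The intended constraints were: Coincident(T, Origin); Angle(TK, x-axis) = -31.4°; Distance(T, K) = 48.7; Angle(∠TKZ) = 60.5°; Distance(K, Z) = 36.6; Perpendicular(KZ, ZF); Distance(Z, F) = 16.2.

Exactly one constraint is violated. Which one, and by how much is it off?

Distance(Z, F) = 16.2 — off by 7.60.

T = (0.00, 0.00) ✓; TK at -31.40° ✓; |TK| = 48.70 ✓; ∠TKZ = 60.50° ✓; |KZ| = 36.60 ✓; ∠(KZ, ZF) = 90.00° ✓; |ZF| = 23.80 ✗.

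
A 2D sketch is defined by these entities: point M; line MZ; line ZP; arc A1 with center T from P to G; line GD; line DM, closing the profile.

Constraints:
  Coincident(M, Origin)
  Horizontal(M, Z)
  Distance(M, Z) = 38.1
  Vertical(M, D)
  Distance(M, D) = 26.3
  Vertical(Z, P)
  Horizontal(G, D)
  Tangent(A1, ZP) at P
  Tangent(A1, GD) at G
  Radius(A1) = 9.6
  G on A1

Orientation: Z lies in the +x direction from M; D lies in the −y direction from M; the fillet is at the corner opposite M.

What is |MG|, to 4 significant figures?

38.78

M is at the origin; MZ is horizontal with |MZ| = 38.1 and Z on the +x side, so Z = (38.10, 0.000). MD is vertical with |MD| = 26.3 and D on the −y side, so D = (0.000, -26.30). The virtual corner opposite M is at (38.10, -26.30). A1 meets ZP tangentially, so TP is at right angles to ZP and A1 meets GD tangentially, so TG is at right angles to GD, with radius 9.6, so the center T sits 9.6 in from both sides at T = (28.50, -16.70). That places the tangent points at P = (38.10, -16.70) on ZP and G = (28.50, -26.30) on GD. Then |MG| = |G − M| = 38.78.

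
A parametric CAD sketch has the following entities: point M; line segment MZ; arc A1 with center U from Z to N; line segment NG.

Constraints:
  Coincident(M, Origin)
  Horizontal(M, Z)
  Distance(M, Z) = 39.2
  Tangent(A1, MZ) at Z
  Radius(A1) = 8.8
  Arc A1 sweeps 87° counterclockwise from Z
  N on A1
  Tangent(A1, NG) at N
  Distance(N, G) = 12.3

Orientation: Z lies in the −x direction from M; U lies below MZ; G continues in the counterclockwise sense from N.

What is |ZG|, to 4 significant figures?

22.68

On A1, Z sits at bearing 90° from U; an 87° counterclockwise sweep puts N at bearing 177°, so N = U + 8.8·(cos 177°, sin 177°) = (-47.99, -8.339). The tangent condition forces UN to be normal to NG, so NG runs along (−sin 177°, cos 177°); with |NG| = 12.3, G = (-48.63, -20.62). Then |ZG| = |G − Z| = 22.68.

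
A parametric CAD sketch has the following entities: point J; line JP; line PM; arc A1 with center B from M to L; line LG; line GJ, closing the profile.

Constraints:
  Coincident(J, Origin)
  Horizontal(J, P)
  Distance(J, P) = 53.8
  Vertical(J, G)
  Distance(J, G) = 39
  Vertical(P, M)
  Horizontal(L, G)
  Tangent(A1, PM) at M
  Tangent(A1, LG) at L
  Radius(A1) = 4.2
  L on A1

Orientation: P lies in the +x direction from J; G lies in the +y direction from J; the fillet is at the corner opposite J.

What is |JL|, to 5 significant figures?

63.096

The virtual corner opposite J is at (53.800, 39.000). Tangency of A1 to PM means the radius BM is perpendicular to PM and A1 meets LG tangentially, so BL is at right angles to LG, with radius 4.2, so the center B sits 4.2 in from both sides at B = (49.600, 34.800). That places the tangent points at M = (53.800, 34.800) on PM and L = (49.600, 39.000) on LG. Then |JL| = |L − J| = 63.096.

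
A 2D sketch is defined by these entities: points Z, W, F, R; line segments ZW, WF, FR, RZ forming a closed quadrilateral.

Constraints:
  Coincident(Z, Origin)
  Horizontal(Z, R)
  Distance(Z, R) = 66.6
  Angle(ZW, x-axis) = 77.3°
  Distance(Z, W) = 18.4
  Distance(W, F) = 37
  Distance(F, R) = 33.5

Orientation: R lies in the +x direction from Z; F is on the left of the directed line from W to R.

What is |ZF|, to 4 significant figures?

46.17

Z is at the origin; Z and R share the same y with |ZR| = 66.6 and R in +x, so R = (66.6, 0). ZW runs at 77.3° with |ZW| = 18.4, so W = (4.045, 17.95). F is determined by |WF| = 37.0 and |FR| = 33.5 together: it lies at the intersection of circle(W, 37.0) and circle(R, 33.5). With |WR| = 65.08, the foot of the radical line on WR is 34.44 from W and the perpendicular offset is √(37.0² − 34.44²) = 13.54. Taking the left-of-WR solution: F = (40.88, 21.46).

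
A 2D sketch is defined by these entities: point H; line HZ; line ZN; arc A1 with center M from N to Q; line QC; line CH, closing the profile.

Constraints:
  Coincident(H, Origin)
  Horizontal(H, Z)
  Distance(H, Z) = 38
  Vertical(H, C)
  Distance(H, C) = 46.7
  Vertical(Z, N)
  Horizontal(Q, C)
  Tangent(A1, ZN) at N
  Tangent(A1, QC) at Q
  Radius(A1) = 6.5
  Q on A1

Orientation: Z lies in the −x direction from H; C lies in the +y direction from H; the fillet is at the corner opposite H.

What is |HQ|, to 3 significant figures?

56.3

The virtual corner opposite H is at (-38.0, 46.7). Since A1 is tangent to ZN there, MN ⟂ ZN and the tangent condition forces MQ to be normal to QC, with radius 6.5, so the center M sits 6.5 in from both sides at M = (-31.5, 40.2). That places the tangent points at N = (-38.0, 40.2) on ZN and Q = (-31.5, 46.7) on QC. Then |HQ| = |Q − H| = 56.3.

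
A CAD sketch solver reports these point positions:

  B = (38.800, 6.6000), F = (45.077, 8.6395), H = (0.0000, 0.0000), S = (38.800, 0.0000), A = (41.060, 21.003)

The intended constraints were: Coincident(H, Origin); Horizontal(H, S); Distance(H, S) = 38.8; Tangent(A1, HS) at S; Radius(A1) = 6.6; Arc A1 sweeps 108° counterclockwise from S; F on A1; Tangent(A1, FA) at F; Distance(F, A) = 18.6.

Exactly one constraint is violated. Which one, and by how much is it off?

Distance(F, A) = 18.6 — off by 5.60.

H = (0.00, 0.00) ✓; H.y = 0.00, S.y = 0.00 ✓; |HS| = 38.80 ✓; ∠(BS, SH) = 90.00° ✓; |BS| = 6.600 ✓; bearing(B→F) − bearing(B→S) = 108.0° ✓; |BF| = 6.600 ✓; ∠(BF, FA) = 90.00° ✓; |FA| = 13.00 ✗.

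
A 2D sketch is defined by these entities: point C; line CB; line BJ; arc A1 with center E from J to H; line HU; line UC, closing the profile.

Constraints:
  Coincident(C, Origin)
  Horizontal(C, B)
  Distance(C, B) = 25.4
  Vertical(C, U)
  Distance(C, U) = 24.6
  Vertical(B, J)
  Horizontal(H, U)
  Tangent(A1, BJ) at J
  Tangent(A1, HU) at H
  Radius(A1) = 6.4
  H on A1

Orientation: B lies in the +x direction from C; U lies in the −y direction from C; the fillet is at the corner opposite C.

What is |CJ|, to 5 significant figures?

31.247

The virtual corner opposite C is at (25.400, -24.600). Since A1 is tangent to BJ there, EJ ⟂ BJ and the tangent condition forces EH to be normal to HU, with radius 6.4, so the center E sits 6.4 in from both sides at E = (19.000, -18.200). That places the tangent points at J = (25.400, -18.200) on BJ and H = (19.000, -24.600) on HU. Then |CJ| = |J − C| = 31.247.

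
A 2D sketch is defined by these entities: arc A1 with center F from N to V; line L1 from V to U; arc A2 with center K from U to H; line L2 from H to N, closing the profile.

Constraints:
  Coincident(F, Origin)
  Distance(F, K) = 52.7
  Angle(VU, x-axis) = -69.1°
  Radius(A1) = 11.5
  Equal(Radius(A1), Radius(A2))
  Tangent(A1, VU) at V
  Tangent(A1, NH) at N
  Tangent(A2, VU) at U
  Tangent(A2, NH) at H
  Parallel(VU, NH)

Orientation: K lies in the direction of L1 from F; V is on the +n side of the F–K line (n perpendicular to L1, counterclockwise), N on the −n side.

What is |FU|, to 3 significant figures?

53.9

The slot axis is L1's direction at -69.1°, so u = (cos -69.1°, sin -69.1°) = (0.357, -0.934) and n = (−sin -69.1°, cos -69.1°) = (0.934, 0.357). F is at the origin and K lies 52.7 along u from F, so K = 52.7·u = (18.8, -49.2). Tangency of A1 to both parallel lines with radius 11.5 puts V and N at F ± 11.5·n: V = (10.7, 4.10), N = (-10.7, -4.10). Equal radii place U and H the same way about K: U = K + 11.5·n = (29.5, -45.1), H = K − 11.5·n = (8.06, -53.3). Then |FU| = |U − F| = 53.9.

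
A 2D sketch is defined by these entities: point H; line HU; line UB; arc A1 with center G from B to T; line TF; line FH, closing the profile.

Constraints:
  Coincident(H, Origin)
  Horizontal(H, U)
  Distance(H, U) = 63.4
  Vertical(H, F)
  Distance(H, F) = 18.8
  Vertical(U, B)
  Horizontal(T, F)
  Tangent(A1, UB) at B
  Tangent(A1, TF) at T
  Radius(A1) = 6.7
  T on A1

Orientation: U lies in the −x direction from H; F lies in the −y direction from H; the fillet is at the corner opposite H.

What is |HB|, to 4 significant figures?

64.54

The virtual corner opposite H is at (-63.40, -18.80). A1 meets UB tangentially, so GB is at right angles to UB and since A1 is tangent to TF there, GT ⟂ TF, with radius 6.7, so the center G sits 6.7 in from both sides at G = (-56.70, -12.10). That places the tangent points at B = (-63.40, -12.10) on UB and T = (-56.70, -18.80) on TF. Then |HB| = |B − H| = 64.54.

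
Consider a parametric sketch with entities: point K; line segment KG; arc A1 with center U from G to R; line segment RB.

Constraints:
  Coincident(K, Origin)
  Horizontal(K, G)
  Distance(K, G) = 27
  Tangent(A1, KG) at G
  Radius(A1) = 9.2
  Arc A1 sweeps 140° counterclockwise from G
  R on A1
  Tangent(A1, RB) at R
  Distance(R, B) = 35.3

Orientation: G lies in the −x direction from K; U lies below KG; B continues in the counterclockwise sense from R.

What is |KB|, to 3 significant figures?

39.4

K is at the origin; KG is horizontal with |KG| = 27.0 and G on the −x side, so G = (-27.0, 0.00). A1 meets KG tangentially, so UG is at right angles to KG, so U = G + (0, -9.2) = (-27.0, -9.20). On A1, G sits at bearing 90° from U; a 140° counterclockwise sweep puts R at bearing 230°, so R = U + 9.2·(cos 230°, sin 230°) = (-32.9, -16.2). Tangency of A1 to RB means the radius UR is perpendicular to RB, so RB runs along (−sin 230°, cos 230°); with |RB| = 35.3, B = (-5.87, -38.9). Then |KB| = |B − K| = 39.4.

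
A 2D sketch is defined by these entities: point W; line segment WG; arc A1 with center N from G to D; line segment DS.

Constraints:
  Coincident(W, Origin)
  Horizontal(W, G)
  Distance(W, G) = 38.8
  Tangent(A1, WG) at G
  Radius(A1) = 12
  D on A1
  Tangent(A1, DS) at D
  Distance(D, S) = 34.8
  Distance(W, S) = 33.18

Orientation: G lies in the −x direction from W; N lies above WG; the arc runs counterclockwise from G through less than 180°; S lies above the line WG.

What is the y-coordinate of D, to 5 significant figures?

4.6614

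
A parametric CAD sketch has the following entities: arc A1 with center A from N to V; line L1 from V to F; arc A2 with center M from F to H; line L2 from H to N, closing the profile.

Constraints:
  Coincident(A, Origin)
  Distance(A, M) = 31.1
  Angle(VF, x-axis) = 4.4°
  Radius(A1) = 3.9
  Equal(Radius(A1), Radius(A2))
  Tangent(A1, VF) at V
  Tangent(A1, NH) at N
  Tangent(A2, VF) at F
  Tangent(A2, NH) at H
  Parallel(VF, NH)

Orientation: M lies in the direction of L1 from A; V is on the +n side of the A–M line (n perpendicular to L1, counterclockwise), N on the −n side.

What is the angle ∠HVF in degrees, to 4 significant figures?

14.08°

The slot axis is L1's direction at 4.4°, so u = (cos 4.4°, sin 4.4°) = (0.9971, 0.07672) and n = (−sin 4.4°, cos 4.4°) = (-0.07672, 0.9971). A is at the origin and M lies 31.1 along u from A, so M = 31.1·u = (31.01, 2.386). Tangency of A1 to both parallel lines with radius 3.9 puts V and N at A ± 3.9·n: V = (-0.2992, 3.889), N = (0.2992, -3.889). Equal radii place F and H the same way about M: F = M + 3.9·n = (30.71, 6.274), H = M − 3.9·n = (31.31, -1.503). Then cos ∠HVF = VH·VF / (|VH||VF|), giving 14.08°.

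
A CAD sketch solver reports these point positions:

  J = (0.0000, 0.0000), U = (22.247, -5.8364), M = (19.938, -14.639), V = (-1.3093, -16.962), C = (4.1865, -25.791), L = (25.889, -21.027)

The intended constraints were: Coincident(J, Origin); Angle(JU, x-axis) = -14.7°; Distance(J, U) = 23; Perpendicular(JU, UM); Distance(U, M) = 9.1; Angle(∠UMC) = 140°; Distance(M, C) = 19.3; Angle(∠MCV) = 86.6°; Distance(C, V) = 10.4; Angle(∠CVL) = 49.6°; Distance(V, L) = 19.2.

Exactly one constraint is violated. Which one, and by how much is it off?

Distance(V, L) = 19.2 — off by 8.30.

J = (0.00, 0.00) ✓; JU at -14.70° ✓; |JU| = 23.00 ✓; ∠(JU, UM) = 90.00° ✓; |UM| = 9.100 ✓; ∠UMC = 140.0° ✓; |MC| = 19.30 ✓; ∠MCV = 86.60° ✓; |CV| = 10.40 ✓; ∠CVL = 49.60° ✓; |VL| = 27.50 ✗.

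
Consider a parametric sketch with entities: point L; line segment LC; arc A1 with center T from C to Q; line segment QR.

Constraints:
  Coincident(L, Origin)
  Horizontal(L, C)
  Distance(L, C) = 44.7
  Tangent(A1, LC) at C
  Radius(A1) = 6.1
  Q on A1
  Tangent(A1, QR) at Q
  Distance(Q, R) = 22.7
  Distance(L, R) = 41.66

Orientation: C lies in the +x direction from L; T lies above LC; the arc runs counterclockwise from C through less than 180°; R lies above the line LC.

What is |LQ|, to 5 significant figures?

50.018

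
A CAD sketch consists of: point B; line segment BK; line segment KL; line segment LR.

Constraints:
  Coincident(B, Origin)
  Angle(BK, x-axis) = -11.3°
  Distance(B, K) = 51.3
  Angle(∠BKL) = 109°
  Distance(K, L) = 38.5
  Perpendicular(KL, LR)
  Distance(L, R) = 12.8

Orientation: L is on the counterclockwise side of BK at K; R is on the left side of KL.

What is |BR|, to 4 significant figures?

65.74

∠BKL = 109.0°, so KL runs at -11.3° + (180° − 109.0°) = 59.70° from the x-axis; with |KL| = 38.5, L = K + 38.5·(cos 59.70°, sin 59.70°) = (69.73, 23.19). The perpendicularity gives LR at right angles to KL; with |LR| = 12.8 on the left of KL, R = L + 12.8·(-0.8634, 0.5045) = (58.68, 29.65). Then |BR| = |R − B| = 65.74.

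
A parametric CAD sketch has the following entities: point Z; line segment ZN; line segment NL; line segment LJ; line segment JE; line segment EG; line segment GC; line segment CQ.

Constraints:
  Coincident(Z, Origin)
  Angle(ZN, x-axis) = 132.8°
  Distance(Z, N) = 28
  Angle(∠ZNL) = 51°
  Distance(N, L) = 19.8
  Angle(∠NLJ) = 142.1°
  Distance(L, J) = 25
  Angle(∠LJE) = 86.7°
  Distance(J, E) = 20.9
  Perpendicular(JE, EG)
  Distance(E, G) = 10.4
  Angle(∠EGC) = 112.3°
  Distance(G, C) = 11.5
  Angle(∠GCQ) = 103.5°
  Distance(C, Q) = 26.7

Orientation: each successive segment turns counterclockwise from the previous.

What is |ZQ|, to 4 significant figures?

31.18

Z is at the origin; ZN runs at 132.8° with length 28.0, so N = (-19.02, 20.54). ∠ZNL = 51.0° gives NL at -98.20° from the x-axis; with |NL| = 19.8, L = (-21.85, 0.9469). ∠NLJ = 142.1° gives LJ at -60.30° from the x-axis; with |LJ| = 25.0, J = (-9.462, -20.77). ∠LJE = 86.7° gives JE at 33.00° from the x-axis; with |JE| = 20.9, E = (8.066, -9.386). JE ⟂ EG, so EG runs at 123.0°; with |EG| = 10.4, G = (2.402, -0.6638). ∠EGC = 112.3° gives GC at -169.3° from the x-axis; with |GC| = 11.5, C = (-8.898, -2.799). ∠GCQ = 103.5° gives CQ at -92.80° from the x-axis; with |CQ| = 26.7, Q = (-10.20, -29.47). Then |ZQ| = |Q − Z| = 31.18.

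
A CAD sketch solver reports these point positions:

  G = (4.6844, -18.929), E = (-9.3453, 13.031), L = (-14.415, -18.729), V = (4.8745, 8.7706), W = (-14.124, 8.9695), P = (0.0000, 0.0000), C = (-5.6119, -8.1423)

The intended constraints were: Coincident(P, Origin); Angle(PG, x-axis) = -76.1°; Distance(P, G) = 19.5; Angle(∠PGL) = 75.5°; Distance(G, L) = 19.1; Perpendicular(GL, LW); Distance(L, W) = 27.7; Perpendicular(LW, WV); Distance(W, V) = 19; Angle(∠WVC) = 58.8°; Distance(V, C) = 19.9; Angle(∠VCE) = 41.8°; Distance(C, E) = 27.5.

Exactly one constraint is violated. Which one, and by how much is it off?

Distance(C, E) = 27.5 — off by 6.00.

P = (0.00, 0.00) ✓; PG at -76.10° ✓; |PG| = 19.50 ✓; ∠PGL = 75.50° ✓; |GL| = 19.10 ✓; ∠(GL, LW) = 90.00° ✓; |LW| = 27.70 ✓; ∠(LW, WV) = 90.00° ✓; |WV| = 19.00 ✓; ∠WVC = 58.80° ✓; |VC| = 19.90 ✓; ∠VCE = 41.80° ✓; |CE| = 21.50 ✗.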